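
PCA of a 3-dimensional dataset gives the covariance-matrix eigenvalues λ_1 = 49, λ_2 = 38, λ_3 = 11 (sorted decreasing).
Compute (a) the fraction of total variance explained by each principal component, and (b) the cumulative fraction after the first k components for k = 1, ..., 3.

Step 1 — total variance = trace(Sigma) = Σ λ_i = 49 + 38 + 11 = 98.

Step 2 — fraction explained by component i = λ_i / Σ λ:
  PC1: 49/98 = 0.5
  PC2: 38/98 = 0.3878
  PC3: 11/98 = 0.1122

Step 3 — cumulative fraction after k components = (λ_1 + ... + λ_k) / Σ λ:
  k = 1: 49/98 = 0.5
  k = 2: (49 + 38)/98 = 87/98 = 0.8878
  k = 3: (49 + 38 + 11)/98 = 98/98 = 1

Summary (fraction, with percent):

explained: PC1 0.5 (50%), PC2 0.3878 (38.78%), PC3 0.1122 (11.22%);  cumulative: 0.5, 0.8878, 1


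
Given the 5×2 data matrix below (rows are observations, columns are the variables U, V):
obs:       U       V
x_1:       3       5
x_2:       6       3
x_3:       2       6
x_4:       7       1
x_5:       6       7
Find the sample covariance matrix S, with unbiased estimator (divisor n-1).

Step 1 — column means:
  mean(U) = (3 + 6 + 2 + 7 + 6) / 5 = 24/5 = 4.8
  mean(V) = (5 + 3 + 6 + 1 + 7) / 5 = 22/5 = 4.4

Step 2 — sample covariance S[i,j] = (1/(n-1)) · Σ_k (x_{k,i} - mean_i) · (x_{k,j} - mean_j), with n-1 = 4.
  S[U,U] = ((-1.8)·(-1.8) + (1.2)·(1.2) + (-2.8)·(-2.8) + (2.2)·(2.2) + (1.2)·(1.2)) / 4 = 18.8/4 = 4.7
  S[U,V] = ((-1.8)·(0.6) + (1.2)·(-1.4) + (-2.8)·(1.6) + (2.2)·(-3.4) + (1.2)·(2.6)) / 4 = -11.6/4 = -2.9
  S[V,V] = ((0.6)·(0.6) + (-1.4)·(-1.4) + (1.6)·(1.6) + (-3.4)·(-3.4) + (2.6)·(2.6)) / 4 = 23.2/4 = 5.8

S is symmetric (S[j,i] = S[i,j]). Assembling:

S = [[4.7, -2.9],
 [-2.9, 5.8]]


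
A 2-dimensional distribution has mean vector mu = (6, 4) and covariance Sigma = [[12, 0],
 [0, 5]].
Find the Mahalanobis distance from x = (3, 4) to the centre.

Step 1 — centre the observation: (x - mu) = (-3, 0).

Step 2 — invert Sigma. det(Sigma) = 12·5 - (0)² = 60.
  Sigma^{-1} = (1/det) · [[d, -b], [-b, a]] = [[0.0833, 0],
 [0, 0.2]].

Step 3 — form the quadratic (x - mu)^T · Sigma^{-1} · (x - mu):
  Sigma^{-1} · (x - mu) = (-0.25, 0).
  (x - mu)^T · [Sigma^{-1} · (x - mu)] = (-3)·(-0.25) + (0)·(0) = 0.75.

Step 4 — take square root: d = √(0.75) ≈ 0.866.

d(x, mu) = √(0.75) ≈ 0.866


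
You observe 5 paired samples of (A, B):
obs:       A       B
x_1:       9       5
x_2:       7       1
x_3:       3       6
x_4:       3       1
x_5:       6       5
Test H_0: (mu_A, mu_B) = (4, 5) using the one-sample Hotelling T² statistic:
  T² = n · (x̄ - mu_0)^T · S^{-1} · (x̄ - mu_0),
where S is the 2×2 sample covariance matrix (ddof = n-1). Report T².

Step 1 — sample mean vector:
  mean(A) = (9 + 7 + 3 + 3 + 6) / 5 = 28/5 = 5.6
  mean(B) = (5 + 1 + 6 + 1 + 5) / 5 = 18/5 = 3.6
  x̄ = (5.6, 3.6),  deviation x̄ - mu_0 = (5.6, 3.6) - (4, 5) = (1.6, -1.4).

Step 2 — sample covariance matrix, S[i,j] = (1/(n-1)) · Σ_k (x_{k,i} - mean_i) · (x_{k,j} - mean_j), divisor n-1 = 4:
  S[A,A] = ((3.4)·(3.4) + (1.4)·(1.4) + (-2.6)·(-2.6) + (-2.6)·(-2.6) + (0.4)·(0.4)) / 4 = 27.2/4 = 6.8
  S[A,B] = ((3.4)·(1.4) + (1.4)·(-2.6) + (-2.6)·(2.4) + (-2.6)·(-2.6) + (0.4)·(1.4)) / 4 = 2.2/4 = 0.55
  S[B,B] = ((1.4)·(1.4) + (-2.6)·(-2.6) + (2.4)·(2.4) + (-2.6)·(-2.6) + (1.4)·(1.4)) / 4 = 23.2/4 = 5.8
  S = [[6.8, 0.55],
 [0.55, 5.8]].

Step 3 — invert S. det(S) = 6.8·5.8 - (0.55)² = 39.1375.
  S^{-1} = (1/det) · [[d, -b], [-b, a]] = [[0.1482, -0.0141],
 [-0.0141, 0.1737]].

Step 4 — quadratic form (x̄ - mu_0)^T · S^{-1} · (x̄ - mu_0):
  S^{-1} · (x̄ - mu_0) = (0.2568, -0.2657),
  (x̄ - mu_0)^T · [...] = (1.6)·(0.2568) + (-1.4)·(-0.2657) = 0.7829.

Step 5 — scale by n: T² = 5 · 0.7829 = 3.9144.

T² ≈ 3.9144


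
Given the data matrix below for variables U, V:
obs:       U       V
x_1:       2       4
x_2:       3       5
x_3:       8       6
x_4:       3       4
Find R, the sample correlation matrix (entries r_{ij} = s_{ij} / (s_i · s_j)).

Step 1 — column means:
  mean(U) = (2 + 3 + 8 + 3) / 4 = 16/4 = 4
  mean(V) = (4 + 5 + 6 + 4) / 4 = 19/4 = 4.75

Step 2 — sample variances and covariances s[i,j] = (1/(n-1)) · Σ_k (x_{k,i} - mean_i) · (x_{k,j} - mean_j), with n-1 = 3:
  s[U,U] = ((-2)·(-2) + (-1)·(-1) + (4)·(4) + (-1)·(-1)) / 3 = 22/3 = 7.3333
  s[U,V] = ((-2)·(-0.75) + (-1)·(0.25) + (4)·(1.25) + (-1)·(-0.75)) / 3 = 7/3 = 2.3333
  s[V,V] = ((-0.75)·(-0.75) + (0.25)·(0.25) + (1.25)·(1.25) + (-0.75)·(-0.75)) / 3 = 2.75/3 = 0.9167
  Sample standard deviations s_i = √(s[i,i]):
  s(U) = √(7.3333) = 2.708
  s(V) = √(0.9167) = 0.9574

Step 3 — r_{ij} = s_{ij} / (s_i · s_j):
  r[U,U] = 1 (diagonal).
  r[U,V] = 2.3333 / (2.708 · 0.9574) = 2.3333 / 2.5927 = 0.9
  r[V,V] = 1 (diagonal).

R is symmetric with unit diagonal. Assembling:

R = [[1, 0.9],
 [0.9, 1]]


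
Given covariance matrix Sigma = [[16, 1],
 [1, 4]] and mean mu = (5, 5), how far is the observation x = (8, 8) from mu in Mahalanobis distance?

Step 1 — centre the observation: (x - mu) = (3, 3).

Step 2 — invert Sigma. det(Sigma) = 16·4 - (1)² = 63.
  Sigma^{-1} = (1/det) · [[d, -b], [-b, a]] = [[0.0635, -0.0159],
 [-0.0159, 0.254]].

Step 3 — form the quadratic (x - mu)^T · Sigma^{-1} · (x - mu):
  Sigma^{-1} · (x - mu) = (0.1429, 0.7143).
  (x - mu)^T · [Sigma^{-1} · (x - mu)] = (3)·(0.1429) + (3)·(0.7143) = 2.5714.

Step 4 — take square root: d = √(2.5714) ≈ 1.6036.

d(x, mu) = √(2.5714) ≈ 1.6036


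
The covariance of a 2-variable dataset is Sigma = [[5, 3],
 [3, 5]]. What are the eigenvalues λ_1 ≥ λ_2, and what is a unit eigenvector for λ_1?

Step 1 — characteristic polynomial of 2×2 Sigma:
  det(Sigma - λI) = λ² - trace · λ + det = 0.
  trace = 5 + 5 = 10, det = 5·5 - (3)² = 16.
Step 2 — discriminant:
  Δ = trace² - 4·det = 100 - 64 = 36.
Step 3 — eigenvalues:
  λ = (trace ± √Δ)/2 = (10 ± 6)/2,
  λ_1 = 8,  λ_2 = 2.

Step 4 — unit eigenvector for λ_1: solve (Sigma - λ_1 I)v = 0. First row:
  (5 - 8)·v_x + (3)·v_y = 0, i.e. (-3)·v_x + (3)·v_y = 0,
  so v ∝ (b, λ_1 - a) = (3, 3) = u.
  ||u|| = √((3)² + (3)²) = √(18) ≈ 4.2426,
  v_1 = u/||u|| ≈ (0.7071, 0.7071) (||v_1|| = 1).

λ_1 = 8,  λ_2 = 2;  v_1 ≈ (0.7071, 0.7071)


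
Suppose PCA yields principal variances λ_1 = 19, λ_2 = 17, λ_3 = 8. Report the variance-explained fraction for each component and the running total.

Step 1 — total variance = trace(Sigma) = Σ λ_i = 19 + 17 + 8 = 44.

Step 2 — fraction explained by component i = λ_i / Σ λ:
  PC1: 19/44 = 0.4318
  PC2: 17/44 = 0.3864
  PC3: 8/44 = 0.1818

Step 3 — cumulative fraction after k components = (λ_1 + ... + λ_k) / Σ λ:
  k = 1: 19/44 = 0.4318
  k = 2: (19 + 17)/44 = 36/44 = 0.8182
  k = 3: (19 + 17 + 8)/44 = 44/44 = 1

Summary (fraction, with percent):

explained: PC1 0.4318 (43.18%), PC2 0.3864 (38.64%), PC3 0.1818 (18.18%);  cumulative: 0.4318, 0.8182, 1


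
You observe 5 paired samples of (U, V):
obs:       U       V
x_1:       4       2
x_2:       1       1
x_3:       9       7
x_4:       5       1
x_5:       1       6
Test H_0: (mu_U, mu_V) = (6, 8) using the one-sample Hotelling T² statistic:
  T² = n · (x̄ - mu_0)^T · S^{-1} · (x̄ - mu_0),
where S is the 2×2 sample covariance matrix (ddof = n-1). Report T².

Step 1 — sample mean vector:
  mean(U) = (4 + 1 + 9 + 5 + 1) / 5 = 20/5 = 4
  mean(V) = (2 + 1 + 7 + 1 + 6) / 5 = 17/5 = 3.4
  x̄ = (4, 3.4),  deviation x̄ - mu_0 = (4, 3.4) - (6, 8) = (-2, -4.6).

Step 2 — sample covariance matrix, S[i,j] = (1/(n-1)) · Σ_k (x_{k,i} - mean_i) · (x_{k,j} - mean_j), divisor n-1 = 4:
  S[U,U] = ((0)·(0) + (-3)·(-3) + (5)·(5) + (1)·(1) + (-3)·(-3)) / 4 = 44/4 = 11
  S[U,V] = ((0)·(-1.4) + (-3)·(-2.4) + (5)·(3.6) + (1)·(-2.4) + (-3)·(2.6)) / 4 = 15/4 = 3.75
  S[V,V] = ((-1.4)·(-1.4) + (-2.4)·(-2.4) + (3.6)·(3.6) + (-2.4)·(-2.4) + (2.6)·(2.6)) / 4 = 33.2/4 = 8.3
  S = [[11, 3.75],
 [3.75, 8.3]].

Step 3 — invert S. det(S) = 11·8.3 - (3.75)² = 77.2375.
  S^{-1} = (1/det) · [[d, -b], [-b, a]] = [[0.1075, -0.0486],
 [-0.0486, 0.1424]].

Step 4 — quadratic form (x̄ - mu_0)^T · S^{-1} · (x̄ - mu_0):
  S^{-1} · (x̄ - mu_0) = (0.0084, -0.558),
  (x̄ - mu_0)^T · [...] = (-2)·(0.0084) + (-4.6)·(-0.558) = 2.5501.

Step 5 — scale by n: T² = 5 · 2.5501 = 12.7503.

T² ≈ 12.7503


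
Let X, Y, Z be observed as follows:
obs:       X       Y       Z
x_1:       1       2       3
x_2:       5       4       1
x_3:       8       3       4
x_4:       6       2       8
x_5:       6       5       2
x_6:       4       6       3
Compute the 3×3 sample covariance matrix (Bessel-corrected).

Step 1 — column means:
  mean(X) = (1 + 5 + 8 + 6 + 6 + 4) / 6 = 30/6 = 5
  mean(Y) = (2 + 4 + 3 + 2 + 5 + 6) / 6 = 22/6 = 3.6667
  mean(Z) = (3 + 1 + 4 + 8 + 2 + 3) / 6 = 21/6 = 3.5

Step 2 — sample covariance S[i,j] = (1/(n-1)) · Σ_k (x_{k,i} - mean_i) · (x_{k,j} - mean_j), with n-1 = 5.
  S[X,X] = ((-4)·(-4) + (0)·(0) + (3)·(3) + (1)·(1) + (1)·(1) + (-1)·(-1)) / 5 = 28/5 = 5.6
  S[X,Y] = ((-4)·(-1.6667) + (0)·(0.3333) + (3)·(-0.6667) + (1)·(-1.6667) + (1)·(1.3333) + (-1)·(2.3333)) / 5 = 2/5 = 0.4
  S[X,Z] = ((-4)·(-0.5) + (0)·(-2.5) + (3)·(0.5) + (1)·(4.5) + (1)·(-1.5) + (-1)·(-0.5)) / 5 = 7/5 = 1.4
  S[Y,Y] = ((-1.6667)·(-1.6667) + (0.3333)·(0.3333) + (-0.6667)·(-0.6667) + (-1.6667)·(-1.6667) + (1.3333)·(1.3333) + (2.3333)·(2.3333)) / 5 = 13.3333/5 = 2.6667
  S[Y,Z] = ((-1.6667)·(-0.5) + (0.3333)·(-2.5) + (-0.6667)·(0.5) + (-1.6667)·(4.5) + (1.3333)·(-1.5) + (2.3333)·(-0.5)) / 5 = -11/5 = -2.2
  S[Z,Z] = ((-0.5)·(-0.5) + (-2.5)·(-2.5) + (0.5)·(0.5) + (4.5)·(4.5) + (-1.5)·(-1.5) + (-0.5)·(-0.5)) / 5 = 29.5/5 = 5.9

S is symmetric (S[j,i] = S[i,j]). Assembling:

S = [[5.6, 0.4, 1.4],
 [0.4, 2.6667, -2.2],
 [1.4, -2.2, 5.9]]


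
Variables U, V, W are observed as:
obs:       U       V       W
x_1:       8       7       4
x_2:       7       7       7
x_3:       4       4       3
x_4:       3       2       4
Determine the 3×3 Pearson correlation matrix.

Step 1 — column means:
  mean(U) = (8 + 7 + 4 + 3) / 4 = 22/4 = 5.5
  mean(V) = (7 + 7 + 4 + 2) / 4 = 20/4 = 5
  mean(W) = (4 + 7 + 3 + 4) / 4 = 18/4 = 4.5

Step 2 — sample variances and covariances s[i,j] = (1/(n-1)) · Σ_k (x_{k,i} - mean_i) · (x_{k,j} - mean_j), with n-1 = 3:
  s[U,U] = ((2.5)·(2.5) + (1.5)·(1.5) + (-1.5)·(-1.5) + (-2.5)·(-2.5)) / 3 = 17/3 = 5.6667
  s[U,V] = ((2.5)·(2) + (1.5)·(2) + (-1.5)·(-1) + (-2.5)·(-3)) / 3 = 17/3 = 5.6667
  s[U,W] = ((2.5)·(-0.5) + (1.5)·(2.5) + (-1.5)·(-1.5) + (-2.5)·(-0.5)) / 3 = 6/3 = 2
  s[V,V] = ((2)·(2) + (2)·(2) + (-1)·(-1) + (-3)·(-3)) / 3 = 18/3 = 6
  s[V,W] = ((2)·(-0.5) + (2)·(2.5) + (-1)·(-1.5) + (-3)·(-0.5)) / 3 = 7/3 = 2.3333
  s[W,W] = ((-0.5)·(-0.5) + (2.5)·(2.5) + (-1.5)·(-1.5) + (-0.5)·(-0.5)) / 3 = 9/3 = 3
  Sample standard deviations s_i = √(s[i,i]):
  s(U) = √(5.6667) = 2.3805
  s(V) = √(6) = 2.4495
  s(W) = √(3) = 1.7321

Step 3 — r_{ij} = s_{ij} / (s_i · s_j):
  r[U,U] = 1 (diagonal).
  r[U,V] = 5.6667 / (2.3805 · 2.4495) = 5.6667 / 5.831 = 0.9718
  r[U,W] = 2 / (2.3805 · 1.7321) = 2 / 4.1231 = 0.4851
  r[V,V] = 1 (diagonal).
  r[V,W] = 2.3333 / (2.4495 · 1.7321) = 2.3333 / 4.2426 = 0.55
  r[W,W] = 1 (diagonal).

R is symmetric with unit diagonal. Assembling:

R = [[1, 0.9718, 0.4851],
 [0.9718, 1, 0.55],
 [0.4851, 0.55, 1]]


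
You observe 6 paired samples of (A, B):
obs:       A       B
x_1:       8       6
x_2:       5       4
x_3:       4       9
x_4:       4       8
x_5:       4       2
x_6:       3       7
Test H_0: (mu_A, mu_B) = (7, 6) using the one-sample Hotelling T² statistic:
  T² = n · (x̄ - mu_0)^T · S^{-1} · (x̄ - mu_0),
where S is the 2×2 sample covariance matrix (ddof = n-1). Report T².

Step 1 — sample mean vector:
  mean(A) = (8 + 5 + 4 + 4 + 4 + 3) / 6 = 28/6 = 4.6667
  mean(B) = (6 + 4 + 9 + 8 + 2 + 7) / 6 = 36/6 = 6
  x̄ = (4.6667, 6),  deviation x̄ - mu_0 = (4.6667, 6) - (7, 6) = (-2.3333, 0).

Step 2 — sample covariance matrix, S[i,j] = (1/(n-1)) · Σ_k (x_{k,i} - mean_i) · (x_{k,j} - mean_j), divisor n-1 = 5:
  S[A,A] = ((3.3333)·(3.3333) + (0.3333)·(0.3333) + (-0.6667)·(-0.6667) + (-0.6667)·(-0.6667) + (-0.6667)·(-0.6667) + (-1.6667)·(-1.6667)) / 5 = 15.3333/5 = 3.0667
  S[A,B] = ((3.3333)·(0) + (0.3333)·(-2) + (-0.6667)·(3) + (-0.6667)·(2) + (-0.6667)·(-4) + (-1.6667)·(1)) / 5 = -3/5 = -0.6
  S[B,B] = ((0)·(0) + (-2)·(-2) + (3)·(3) + (2)·(2) + (-4)·(-4) + (1)·(1)) / 5 = 34/5 = 6.8
  S = [[3.0667, -0.6],
 [-0.6, 6.8]].

Step 3 — invert S. det(S) = 3.0667·6.8 - (-0.6)² = 20.4933.
  S^{-1} = (1/det) · [[d, -b], [-b, a]] = [[0.3318, 0.0293],
 [0.0293, 0.1496]].

Step 4 — quadratic form (x̄ - mu_0)^T · S^{-1} · (x̄ - mu_0):
  S^{-1} · (x̄ - mu_0) = (-0.7742, -0.0683),
  (x̄ - mu_0)^T · [...] = (-2.3333)·(-0.7742) + (0)·(-0.0683) = 1.8065.

Step 5 — scale by n: T² = 6 · 1.8065 = 10.8393.

T² ≈ 10.8393


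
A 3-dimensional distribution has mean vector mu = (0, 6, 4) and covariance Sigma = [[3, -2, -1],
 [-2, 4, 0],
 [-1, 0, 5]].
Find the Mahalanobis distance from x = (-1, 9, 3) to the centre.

Step 1 — centre the observation: (x - mu) = (-1, 3, -1).

Step 2 — invert Sigma (cofactor / det for 3×3, or solve directly):
  Sigma^{-1} = [[0.5556, 0.2778, 0.1111],
 [0.2778, 0.3889, 0.0556],
 [0.1111, 0.0556, 0.2222]].

Step 3 — form the quadratic (x - mu)^T · Sigma^{-1} · (x - mu):
  Sigma^{-1} · (x - mu) = (0.1667, 0.8333, -0.1667).
  (x - mu)^T · [Sigma^{-1} · (x - mu)] = (-1)·(0.1667) + (3)·(0.8333) + (-1)·(-0.1667) = 2.5.

Step 4 — take square root: d = √(2.5) ≈ 1.5811.

d(x, mu) = √(2.5) ≈ 1.5811


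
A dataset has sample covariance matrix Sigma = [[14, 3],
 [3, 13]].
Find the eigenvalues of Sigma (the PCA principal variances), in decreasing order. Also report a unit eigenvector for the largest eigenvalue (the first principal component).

Step 1 — characteristic polynomial of 2×2 Sigma:
  det(Sigma - λI) = λ² - trace · λ + det = 0.
  trace = 14 + 13 = 27, det = 14·13 - (3)² = 173.
Step 2 — discriminant:
  Δ = trace² - 4·det = 729 - 692 = 37.
Step 3 — eigenvalues:
  λ = (trace ± √Δ)/2 = (27 ± 6.0828)/2,
  λ_1 = 16.5414,  λ_2 = 10.4586.

Step 4 — unit eigenvector for λ_1: solve (Sigma - λ_1 I)v = 0. First row:
  (14 - 16.5414)·v_x + (3)·v_y = 0, i.e. (-2.5414)·v_x + (3)·v_y = 0,
  so v ∝ (b, λ_1 - a) = (3, 2.5414) = u.
  ||u|| = √((3)² + (2.5414)²) = √(15.4586) ≈ 3.9317,
  v_1 = u/||u|| ≈ (0.763, 0.6464) (||v_1|| = 1).

λ_1 = 16.5414,  λ_2 = 10.4586;  v_1 ≈ (0.763, 0.6464)


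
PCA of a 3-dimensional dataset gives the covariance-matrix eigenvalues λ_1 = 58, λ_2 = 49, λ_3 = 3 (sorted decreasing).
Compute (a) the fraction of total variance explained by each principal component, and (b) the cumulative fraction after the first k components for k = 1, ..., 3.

Step 1 — total variance = trace(Sigma) = Σ λ_i = 58 + 49 + 3 = 110.

Step 2 — fraction explained by component i = λ_i / Σ λ:
  PC1: 58/110 = 0.5273
  PC2: 49/110 = 0.4455
  PC3: 3/110 = 0.0273

Step 3 — cumulative fraction after k components = (λ_1 + ... + λ_k) / Σ λ:
  k = 1: 58/110 = 0.5273
  k = 2: (58 + 49)/110 = 107/110 = 0.9727
  k = 3: (58 + 49 + 3)/110 = 110/110 = 1

Summary (fraction, with percent):

explained: PC1 0.5273 (52.73%), PC2 0.4455 (44.55%), PC3 0.0273 (2.73%);  cumulative: 0.5273, 0.9727, 1


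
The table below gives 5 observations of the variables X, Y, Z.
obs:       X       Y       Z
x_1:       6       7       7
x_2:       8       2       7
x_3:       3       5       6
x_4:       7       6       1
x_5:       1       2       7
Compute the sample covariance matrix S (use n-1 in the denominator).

Step 1 — column means:
  mean(X) = (6 + 8 + 3 + 7 + 1) / 5 = 25/5 = 5
  mean(Y) = (7 + 2 + 5 + 6 + 2) / 5 = 22/5 = 4.4
  mean(Z) = (7 + 7 + 6 + 1 + 7) / 5 = 28/5 = 5.6

Step 2 — sample covariance S[i,j] = (1/(n-1)) · Σ_k (x_{k,i} - mean_i) · (x_{k,j} - mean_j), with n-1 = 4.
  S[X,X] = ((1)·(1) + (3)·(3) + (-2)·(-2) + (2)·(2) + (-4)·(-4)) / 4 = 34/4 = 8.5
  S[X,Y] = ((1)·(2.6) + (3)·(-2.4) + (-2)·(0.6) + (2)·(1.6) + (-4)·(-2.4)) / 4 = 7/4 = 1.75
  S[X,Z] = ((1)·(1.4) + (3)·(1.4) + (-2)·(0.4) + (2)·(-4.6) + (-4)·(1.4)) / 4 = -10/4 = -2.5
  S[Y,Y] = ((2.6)·(2.6) + (-2.4)·(-2.4) + (0.6)·(0.6) + (1.6)·(1.6) + (-2.4)·(-2.4)) / 4 = 21.2/4 = 5.3
  S[Y,Z] = ((2.6)·(1.4) + (-2.4)·(1.4) + (0.6)·(0.4) + (1.6)·(-4.6) + (-2.4)·(1.4)) / 4 = -10.2/4 = -2.55
  S[Z,Z] = ((1.4)·(1.4) + (1.4)·(1.4) + (0.4)·(0.4) + (-4.6)·(-4.6) + (1.4)·(1.4)) / 4 = 27.2/4 = 6.8

S is symmetric (S[j,i] = S[i,j]). Assembling:

S = [[8.5, 1.75, -2.5],
 [1.75, 5.3, -2.55],
 [-2.5, -2.55, 6.8]]


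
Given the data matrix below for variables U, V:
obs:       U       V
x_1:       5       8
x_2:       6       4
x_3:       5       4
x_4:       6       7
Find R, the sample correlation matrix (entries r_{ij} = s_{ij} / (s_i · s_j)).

Step 1 — column means:
  mean(U) = (5 + 6 + 5 + 6) / 4 = 22/4 = 5.5
  mean(V) = (8 + 4 + 4 + 7) / 4 = 23/4 = 5.75

Step 2 — sample variances and covariances s[i,j] = (1/(n-1)) · Σ_k (x_{k,i} - mean_i) · (x_{k,j} - mean_j), with n-1 = 3:
  s[U,U] = ((-0.5)·(-0.5) + (0.5)·(0.5) + (-0.5)·(-0.5) + (0.5)·(0.5)) / 3 = 1/3 = 0.3333
  s[U,V] = ((-0.5)·(2.25) + (0.5)·(-1.75) + (-0.5)·(-1.75) + (0.5)·(1.25)) / 3 = -0.5/3 = -0.1667
  s[V,V] = ((2.25)·(2.25) + (-1.75)·(-1.75) + (-1.75)·(-1.75) + (1.25)·(1.25)) / 3 = 12.75/3 = 4.25
  Sample standard deviations s_i = √(s[i,i]):
  s(U) = √(0.3333) = 0.5774
  s(V) = √(4.25) = 2.0616

Step 3 — r_{ij} = s_{ij} / (s_i · s_j):
  r[U,U] = 1 (diagonal).
  r[U,V] = -0.1667 / (0.5774 · 2.0616) = -0.1667 / 1.1902 = -0.14
  r[V,V] = 1 (diagonal).

R is symmetric with unit diagonal. Assembling:

R = [[1, -0.14],
 [-0.14, 1]]


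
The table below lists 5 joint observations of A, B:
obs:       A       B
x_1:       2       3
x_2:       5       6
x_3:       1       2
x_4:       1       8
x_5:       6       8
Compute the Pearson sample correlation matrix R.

Step 1 — column means:
  mean(A) = (2 + 5 + 1 + 1 + 6) / 5 = 15/5 = 3
  mean(B) = (3 + 6 + 2 + 8 + 8) / 5 = 27/5 = 5.4

Step 2 — sample variances and covariances s[i,j] = (1/(n-1)) · Σ_k (x_{k,i} - mean_i) · (x_{k,j} - mean_j), with n-1 = 4:
  s[A,A] = ((-1)·(-1) + (2)·(2) + (-2)·(-2) + (-2)·(-2) + (3)·(3)) / 4 = 22/4 = 5.5
  s[A,B] = ((-1)·(-2.4) + (2)·(0.6) + (-2)·(-3.4) + (-2)·(2.6) + (3)·(2.6)) / 4 = 13/4 = 3.25
  s[B,B] = ((-2.4)·(-2.4) + (0.6)·(0.6) + (-3.4)·(-3.4) + (2.6)·(2.6) + (2.6)·(2.6)) / 4 = 31.2/4 = 7.8
  Sample standard deviations s_i = √(s[i,i]):
  s(A) = √(5.5) = 2.3452
  s(B) = √(7.8) = 2.7928

Step 3 — r_{ij} = s_{ij} / (s_i · s_j):
  r[A,A] = 1 (diagonal).
  r[A,B] = 3.25 / (2.3452 · 2.7928) = 3.25 / 6.5498 = 0.4962
  r[B,B] = 1 (diagonal).

R is symmetric with unit diagonal. Assembling:

R = [[1, 0.4962],
 [0.4962, 1]]


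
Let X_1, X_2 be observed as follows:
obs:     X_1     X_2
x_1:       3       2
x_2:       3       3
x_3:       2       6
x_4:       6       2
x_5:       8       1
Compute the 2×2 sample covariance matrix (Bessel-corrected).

Step 1 — column means:
  mean(X_1) = (3 + 3 + 2 + 6 + 8) / 5 = 22/5 = 4.4
  mean(X_2) = (2 + 3 + 6 + 2 + 1) / 5 = 14/5 = 2.8

Step 2 — sample covariance S[i,j] = (1/(n-1)) · Σ_k (x_{k,i} - mean_i) · (x_{k,j} - mean_j), with n-1 = 4.
  S[X_1,X_1] = ((-1.4)·(-1.4) + (-1.4)·(-1.4) + (-2.4)·(-2.4) + (1.6)·(1.6) + (3.6)·(3.6)) / 4 = 25.2/4 = 6.3
  S[X_1,X_2] = ((-1.4)·(-0.8) + (-1.4)·(0.2) + (-2.4)·(3.2) + (1.6)·(-0.8) + (3.6)·(-1.8)) / 4 = -14.6/4 = -3.65
  S[X_2,X_2] = ((-0.8)·(-0.8) + (0.2)·(0.2) + (3.2)·(3.2) + (-0.8)·(-0.8) + (-1.8)·(-1.8)) / 4 = 14.8/4 = 3.7

S is symmetric (S[j,i] = S[i,j]). Assembling:

S = [[6.3, -3.65],
 [-3.65, 3.7]]


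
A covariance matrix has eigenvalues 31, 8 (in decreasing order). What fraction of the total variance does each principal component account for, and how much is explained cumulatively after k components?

Step 1 — total variance = trace(Sigma) = Σ λ_i = 31 + 8 = 39.

Step 2 — fraction explained by component i = λ_i / Σ λ:
  PC1: 31/39 = 0.7949
  PC2: 8/39 = 0.2051

Step 3 — cumulative fraction after k components = (λ_1 + ... + λ_k) / Σ λ:
  k = 1: 31/39 = 0.7949
  k = 2: (31 + 8)/39 = 39/39 = 1

Summary (fraction, with percent):

explained: PC1 0.7949 (79.49%), PC2 0.2051 (20.51%);  cumulative: 0.7949, 1


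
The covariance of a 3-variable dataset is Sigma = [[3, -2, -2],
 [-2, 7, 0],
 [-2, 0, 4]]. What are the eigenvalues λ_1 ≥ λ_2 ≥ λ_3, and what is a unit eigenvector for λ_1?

Step 1 — characteristic polynomial p(λ) = det(λI - Sigma) = λ³ - tr·λ² + c_1·λ - det, where tr = trace, c_1 = sum of the principal 2×2 minors, det = det(Sigma):
  tr = 3 + 7 + 4 = 14,
  c_1 = (3·7 - (-2)²) + (3·4 - (-2)²) + (7·4 - (0)²) = 17 + 8 + 28 = 53,
  det = 3·(7·4 - (0)²) - (-2)·((-2)·4 - (0)·(-2)) + (-2)·((-2)·(0) - 7·(-2)) = 3·(28) - (-2)·(-8) + (-2)·(14) = 40.
  So p(λ) = λ³ - 14λ² + 53λ - 40.
Step 2 — look for an integer root (rational root theorem: any rational root is an integer divisor of 40). Testing λ = 1:
  p(1) = 1 - 14 + 53 - 40 = 0  ✓
  Dividing out (λ - 1): p(λ) = (λ - 1)(λ² - 13λ + 40).
Step 3 — remaining eigenvalues from the quadratic λ² - 13λ + 40 = 0:
  Δ = 13² - 4·40 = 169 - 160 = 9,  λ = (13 ± √9)/2 = (13 ± 3)/2 = 8 or 5.
  Sorted: λ_1 = 8,  λ_2 = 5,  λ_3 = 1  (check: sum = 14 = tr ✓).

Step 4 — unit eigenvector for λ_1 = 8: v spans the null space of (Sigma - λ_1 I), whose rows are
  r_1 = (-5, -2, -2),  r_2 = (-2, -1, 0),  r_3 = (-2, 0, -4).
  v is orthogonal to every row, so take v ∝ r_1 × r_2 = ((-2)·(0) - (-2)·(-1), (-2)·(-2) - (-5)·(0), (-5)·(-1) - (-2)·(-2)) = (-2, 4, 1).
  Rescale (multiply by -1 so the first nonzero entry is positive): u = (2, -4, -1).
  ||u|| = √((2)² + (-4)² + (-1)²) = √(21) ≈ 4.5826,  v_1 = u/||u|| ≈ (0.4364, -0.8729, -0.2182) (||v_1|| = 1).

λ_1 = 8,  λ_2 = 5,  λ_3 = 1;  v_1 ≈ (0.4364, -0.8729, -0.2182)


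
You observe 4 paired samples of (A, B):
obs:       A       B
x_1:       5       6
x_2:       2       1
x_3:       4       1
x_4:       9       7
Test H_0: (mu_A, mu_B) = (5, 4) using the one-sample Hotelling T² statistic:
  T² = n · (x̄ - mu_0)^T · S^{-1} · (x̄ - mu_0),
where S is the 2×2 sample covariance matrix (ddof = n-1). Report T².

Step 1 — sample mean vector:
  mean(A) = (5 + 2 + 4 + 9) / 4 = 20/4 = 5
  mean(B) = (6 + 1 + 1 + 7) / 4 = 15/4 = 3.75
  x̄ = (5, 3.75),  deviation x̄ - mu_0 = (5, 3.75) - (5, 4) = (0, -0.25).

Step 2 — sample covariance matrix, S[i,j] = (1/(n-1)) · Σ_k (x_{k,i} - mean_i) · (x_{k,j} - mean_j), divisor n-1 = 3:
  S[A,A] = ((0)·(0) + (-3)·(-3) + (-1)·(-1) + (4)·(4)) / 3 = 26/3 = 8.6667
  S[A,B] = ((0)·(2.25) + (-3)·(-2.75) + (-1)·(-2.75) + (4)·(3.25)) / 3 = 24/3 = 8
  S[B,B] = ((2.25)·(2.25) + (-2.75)·(-2.75) + (-2.75)·(-2.75) + (3.25)·(3.25)) / 3 = 30.75/3 = 10.25
  S = [[8.6667, 8],
 [8, 10.25]].

Step 3 — invert S. det(S) = 8.6667·10.25 - (8)² = 24.8333.
  S^{-1} = (1/det) · [[d, -b], [-b, a]] = [[0.4128, -0.3221],
 [-0.3221, 0.349]].

Step 4 — quadratic form (x̄ - mu_0)^T · S^{-1} · (x̄ - mu_0):
  S^{-1} · (x̄ - mu_0) = (0.0805, -0.0872),
  (x̄ - mu_0)^T · [...] = (0)·(0.0805) + (-0.25)·(-0.0872) = 0.0218.

Step 5 — scale by n: T² = 4 · 0.0218 = 0.0872.

T² ≈ 0.0872


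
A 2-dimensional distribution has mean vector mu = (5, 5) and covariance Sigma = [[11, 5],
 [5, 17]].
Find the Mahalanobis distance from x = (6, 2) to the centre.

Step 1 — centre the observation: (x - mu) = (1, -3).

Step 2 — invert Sigma. det(Sigma) = 11·17 - (5)² = 162.
  Sigma^{-1} = (1/det) · [[d, -b], [-b, a]] = [[0.1049, -0.0309],
 [-0.0309, 0.0679]].

Step 3 — form the quadratic (x - mu)^T · Sigma^{-1} · (x - mu):
  Sigma^{-1} · (x - mu) = (0.1975, -0.2346).
  (x - mu)^T · [Sigma^{-1} · (x - mu)] = (1)·(0.1975) + (-3)·(-0.2346) = 0.9012.

Step 4 — take square root: d = √(0.9012) ≈ 0.9493.

d(x, mu) = √(0.9012) ≈ 0.9493


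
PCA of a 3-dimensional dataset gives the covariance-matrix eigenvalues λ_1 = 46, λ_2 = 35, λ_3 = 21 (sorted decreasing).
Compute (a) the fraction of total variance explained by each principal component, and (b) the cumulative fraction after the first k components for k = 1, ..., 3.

Step 1 — total variance = trace(Sigma) = Σ λ_i = 46 + 35 + 21 = 102.

Step 2 — fraction explained by component i = λ_i / Σ λ:
  PC1: 46/102 = 0.451
  PC2: 35/102 = 0.3431
  PC3: 21/102 = 0.2059

Step 3 — cumulative fraction after k components = (λ_1 + ... + λ_k) / Σ λ:
  k = 1: 46/102 = 0.451
  k = 2: (46 + 35)/102 = 81/102 = 0.7941
  k = 3: (46 + 35 + 21)/102 = 102/102 = 1

Summary (fraction, with percent):

explained: PC1 0.451 (45.1%), PC2 0.3431 (34.31%), PC3 0.2059 (20.59%);  cumulative: 0.451, 0.7941, 1


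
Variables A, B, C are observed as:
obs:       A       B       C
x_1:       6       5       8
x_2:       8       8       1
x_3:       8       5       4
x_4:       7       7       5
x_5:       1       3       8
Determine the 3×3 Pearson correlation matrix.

Step 1 — column means:
  mean(A) = (6 + 8 + 8 + 7 + 1) / 5 = 30/5 = 6
  mean(B) = (5 + 8 + 5 + 7 + 3) / 5 = 28/5 = 5.6
  mean(C) = (8 + 1 + 4 + 5 + 8) / 5 = 26/5 = 5.2

Step 2 — sample variances and covariances s[i,j] = (1/(n-1)) · Σ_k (x_{k,i} - mean_i) · (x_{k,j} - mean_j), with n-1 = 4:
  s[A,A] = ((0)·(0) + (2)·(2) + (2)·(2) + (1)·(1) + (-5)·(-5)) / 4 = 34/4 = 8.5
  s[A,B] = ((0)·(-0.6) + (2)·(2.4) + (2)·(-0.6) + (1)·(1.4) + (-5)·(-2.6)) / 4 = 18/4 = 4.5
  s[A,C] = ((0)·(2.8) + (2)·(-4.2) + (2)·(-1.2) + (1)·(-0.2) + (-5)·(2.8)) / 4 = -25/4 = -6.25
  s[B,B] = ((-0.6)·(-0.6) + (2.4)·(2.4) + (-0.6)·(-0.6) + (1.4)·(1.4) + (-2.6)·(-2.6)) / 4 = 15.2/4 = 3.8
  s[B,C] = ((-0.6)·(2.8) + (2.4)·(-4.2) + (-0.6)·(-1.2) + (1.4)·(-0.2) + (-2.6)·(2.8)) / 4 = -18.6/4 = -4.65
  s[C,C] = ((2.8)·(2.8) + (-4.2)·(-4.2) + (-1.2)·(-1.2) + (-0.2)·(-0.2) + (2.8)·(2.8)) / 4 = 34.8/4 = 8.7
  Sample standard deviations s_i = √(s[i,i]):
  s(A) = √(8.5) = 2.9155
  s(B) = √(3.8) = 1.9494
  s(C) = √(8.7) = 2.9496

Step 3 — r_{ij} = s_{ij} / (s_i · s_j):
  r[A,A] = 1 (diagonal).
  r[A,B] = 4.5 / (2.9155 · 1.9494) = 4.5 / 5.6833 = 0.7918
  r[A,C] = -6.25 / (2.9155 · 2.9496) = -6.25 / 8.5994 = -0.7268
  r[B,B] = 1 (diagonal).
  r[B,C] = -4.65 / (1.9494 · 2.9496) = -4.65 / 5.7498 = -0.8087
  r[C,C] = 1 (diagonal).

R is symmetric with unit diagonal. Assembling:

R = [[1, 0.7918, -0.7268],
 [0.7918, 1, -0.8087],
 [-0.7268, -0.8087, 1]]


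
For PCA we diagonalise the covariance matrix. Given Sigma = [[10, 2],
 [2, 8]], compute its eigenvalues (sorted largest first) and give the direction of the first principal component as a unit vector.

Step 1 — characteristic polynomial of 2×2 Sigma:
  det(Sigma - λI) = λ² - trace · λ + det = 0.
  trace = 10 + 8 = 18, det = 10·8 - (2)² = 76.
Step 2 — discriminant:
  Δ = trace² - 4·det = 324 - 304 = 20.
Step 3 — eigenvalues:
  λ = (trace ± √Δ)/2 = (18 ± 4.4721)/2,
  λ_1 = 11.2361,  λ_2 = 6.7639.

Step 4 — unit eigenvector for λ_1: solve (Sigma - λ_1 I)v = 0. First row:
  (10 - 11.2361)·v_x + (2)·v_y = 0, i.e. (-1.2361)·v_x + (2)·v_y = 0,
  so v ∝ (b, λ_1 - a) = (2, 1.2361) = u.
  ||u|| = √((2)² + (1.2361)²) = √(5.5279) ≈ 2.3511,
  v_1 = u/||u|| ≈ (0.8507, 0.5257) (||v_1|| = 1).

λ_1 = 11.2361,  λ_2 = 6.7639;  v_1 ≈ (0.8507, 0.5257)


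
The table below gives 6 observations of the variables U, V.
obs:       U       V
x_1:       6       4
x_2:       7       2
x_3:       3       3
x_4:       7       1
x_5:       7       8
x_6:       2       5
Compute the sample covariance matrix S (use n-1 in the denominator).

Step 1 — column means:
  mean(U) = (6 + 7 + 3 + 7 + 7 + 2) / 6 = 32/6 = 5.3333
  mean(V) = (4 + 2 + 3 + 1 + 8 + 5) / 6 = 23/6 = 3.8333

Step 2 — sample covariance S[i,j] = (1/(n-1)) · Σ_k (x_{k,i} - mean_i) · (x_{k,j} - mean_j), with n-1 = 5.
  S[U,U] = ((0.6667)·(0.6667) + (1.6667)·(1.6667) + (-2.3333)·(-2.3333) + (1.6667)·(1.6667) + (1.6667)·(1.6667) + (-3.3333)·(-3.3333)) / 5 = 25.3333/5 = 5.0667
  S[U,V] = ((0.6667)·(0.1667) + (1.6667)·(-1.8333) + (-2.3333)·(-0.8333) + (1.6667)·(-2.8333) + (1.6667)·(4.1667) + (-3.3333)·(1.1667)) / 5 = -2.6667/5 = -0.5333
  S[V,V] = ((0.1667)·(0.1667) + (-1.8333)·(-1.8333) + (-0.8333)·(-0.8333) + (-2.8333)·(-2.8333) + (4.1667)·(4.1667) + (1.1667)·(1.1667)) / 5 = 30.8333/5 = 6.1667

S is symmetric (S[j,i] = S[i,j]). Assembling:

S = [[5.0667, -0.5333],
 [-0.5333, 6.1667]]


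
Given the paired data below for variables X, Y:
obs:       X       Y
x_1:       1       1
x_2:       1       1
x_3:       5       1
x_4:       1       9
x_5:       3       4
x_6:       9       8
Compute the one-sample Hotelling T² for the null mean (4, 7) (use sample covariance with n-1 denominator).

Step 1 — sample mean vector:
  mean(X) = (1 + 1 + 5 + 1 + 3 + 9) / 6 = 20/6 = 3.3333
  mean(Y) = (1 + 1 + 1 + 9 + 4 + 8) / 6 = 24/6 = 4
  x̄ = (3.3333, 4),  deviation x̄ - mu_0 = (3.3333, 4) - (4, 7) = (-0.6667, -3).

Step 2 — sample covariance matrix, S[i,j] = (1/(n-1)) · Σ_k (x_{k,i} - mean_i) · (x_{k,j} - mean_j), divisor n-1 = 5:
  S[X,X] = ((-2.3333)·(-2.3333) + (-2.3333)·(-2.3333) + (1.6667)·(1.6667) + (-2.3333)·(-2.3333) + (-0.3333)·(-0.3333) + (5.6667)·(5.6667)) / 5 = 51.3333/5 = 10.2667
  S[X,Y] = ((-2.3333)·(-3) + (-2.3333)·(-3) + (1.6667)·(-3) + (-2.3333)·(5) + (-0.3333)·(0) + (5.6667)·(4)) / 5 = 20/5 = 4
  S[Y,Y] = ((-3)·(-3) + (-3)·(-3) + (-3)·(-3) + (5)·(5) + (0)·(0) + (4)·(4)) / 5 = 68/5 = 13.6
  S = [[10.2667, 4],
 [4, 13.6]].

Step 3 — invert S. det(S) = 10.2667·13.6 - (4)² = 123.6267.
  S^{-1} = (1/det) · [[d, -b], [-b, a]] = [[0.11, -0.0324],
 [-0.0324, 0.083]].

Step 4 — quadratic form (x̄ - mu_0)^T · S^{-1} · (x̄ - mu_0):
  S^{-1} · (x̄ - mu_0) = (0.0237, -0.2276),
  (x̄ - mu_0)^T · [...] = (-0.6667)·(0.0237) + (-3)·(-0.2276) = 0.6669.

Step 5 — scale by n: T² = 6 · 0.6669 = 4.0013.

T² ≈ 4.0013


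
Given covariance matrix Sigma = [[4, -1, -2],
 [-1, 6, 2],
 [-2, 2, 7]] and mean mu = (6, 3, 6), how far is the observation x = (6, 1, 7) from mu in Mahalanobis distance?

Step 1 — centre the observation: (x - mu) = (0, -2, 1).

Step 2 — invert Sigma (cofactor / det for 3×3, or solve directly):
  Sigma^{-1} = [[0.2946, 0.0233, 0.0775],
 [0.0233, 0.186, -0.0465],
 [0.0775, -0.0465, 0.1783]].

Step 3 — form the quadratic (x - mu)^T · Sigma^{-1} · (x - mu):
  Sigma^{-1} · (x - mu) = (0.031, -0.4186, 0.2713).
  (x - mu)^T · [Sigma^{-1} · (x - mu)] = (0)·(0.031) + (-2)·(-0.4186) + (1)·(0.2713) = 1.1085.

Step 4 — take square root: d = √(1.1085) ≈ 1.0529.

d(x, mu) = √(1.1085) ≈ 1.0529


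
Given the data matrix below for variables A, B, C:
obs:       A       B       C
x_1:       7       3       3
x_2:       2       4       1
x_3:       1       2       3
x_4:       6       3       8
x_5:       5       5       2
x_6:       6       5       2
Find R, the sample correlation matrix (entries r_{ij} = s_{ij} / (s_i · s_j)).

Step 1 — column means:
  mean(A) = (7 + 2 + 1 + 6 + 5 + 6) / 6 = 27/6 = 4.5
  mean(B) = (3 + 4 + 2 + 3 + 5 + 5) / 6 = 22/6 = 3.6667
  mean(C) = (3 + 1 + 3 + 8 + 2 + 2) / 6 = 19/6 = 3.1667

Step 2 — sample variances and covariances s[i,j] = (1/(n-1)) · Σ_k (x_{k,i} - mean_i) · (x_{k,j} - mean_j), with n-1 = 5:
  s[A,A] = ((2.5)·(2.5) + (-2.5)·(-2.5) + (-3.5)·(-3.5) + (1.5)·(1.5) + (0.5)·(0.5) + (1.5)·(1.5)) / 5 = 29.5/5 = 5.9
  s[A,B] = ((2.5)·(-0.6667) + (-2.5)·(0.3333) + (-3.5)·(-1.6667) + (1.5)·(-0.6667) + (0.5)·(1.3333) + (1.5)·(1.3333)) / 5 = 5/5 = 1
  s[A,C] = ((2.5)·(-0.1667) + (-2.5)·(-2.1667) + (-3.5)·(-0.1667) + (1.5)·(4.8333) + (0.5)·(-1.1667) + (1.5)·(-1.1667)) / 5 = 10.5/5 = 2.1
  s[B,B] = ((-0.6667)·(-0.6667) + (0.3333)·(0.3333) + (-1.6667)·(-1.6667) + (-0.6667)·(-0.6667) + (1.3333)·(1.3333) + (1.3333)·(1.3333)) / 5 = 7.3333/5 = 1.4667
  s[B,C] = ((-0.6667)·(-0.1667) + (0.3333)·(-2.1667) + (-1.6667)·(-0.1667) + (-0.6667)·(4.8333) + (1.3333)·(-1.1667) + (1.3333)·(-1.1667)) / 5 = -6.6667/5 = -1.3333
  s[C,C] = ((-0.1667)·(-0.1667) + (-2.1667)·(-2.1667) + (-0.1667)·(-0.1667) + (4.8333)·(4.8333) + (-1.1667)·(-1.1667) + (-1.1667)·(-1.1667)) / 5 = 30.8333/5 = 6.1667
  Sample standard deviations s_i = √(s[i,i]):
  s(A) = √(5.9) = 2.429
  s(B) = √(1.4667) = 1.2111
  s(C) = √(6.1667) = 2.4833

Step 3 — r_{ij} = s_{ij} / (s_i · s_j):
  r[A,A] = 1 (diagonal).
  r[A,B] = 1 / (2.429 · 1.2111) = 1 / 2.9417 = 0.3399
  r[A,C] = 2.1 / (2.429 · 2.4833) = 2.1 / 6.0319 = 0.3482
  r[B,B] = 1 (diagonal).
  r[B,C] = -1.3333 / (1.2111 · 2.4833) = -1.3333 / 3.0074 = -0.4434
  r[C,C] = 1 (diagonal).

R is symmetric with unit diagonal. Assembling:

R = [[1, 0.3399, 0.3482],
 [0.3399, 1, -0.4434],
 [0.3482, -0.4434, 1]]


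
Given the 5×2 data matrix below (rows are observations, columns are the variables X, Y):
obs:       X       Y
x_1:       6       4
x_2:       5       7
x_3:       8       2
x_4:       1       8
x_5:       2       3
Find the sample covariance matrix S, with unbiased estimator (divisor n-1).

Step 1 — column means:
  mean(X) = (6 + 5 + 8 + 1 + 2) / 5 = 22/5 = 4.4
  mean(Y) = (4 + 7 + 2 + 8 + 3) / 5 = 24/5 = 4.8

Step 2 — sample covariance S[i,j] = (1/(n-1)) · Σ_k (x_{k,i} - mean_i) · (x_{k,j} - mean_j), with n-1 = 4.
  S[X,X] = ((1.6)·(1.6) + (0.6)·(0.6) + (3.6)·(3.6) + (-3.4)·(-3.4) + (-2.4)·(-2.4)) / 4 = 33.2/4 = 8.3
  S[X,Y] = ((1.6)·(-0.8) + (0.6)·(2.2) + (3.6)·(-2.8) + (-3.4)·(3.2) + (-2.4)·(-1.8)) / 4 = -16.6/4 = -4.15
  S[Y,Y] = ((-0.8)·(-0.8) + (2.2)·(2.2) + (-2.8)·(-2.8) + (3.2)·(3.2) + (-1.8)·(-1.8)) / 4 = 26.8/4 = 6.7

S is symmetric (S[j,i] = S[i,j]). Assembling:

S = [[8.3, -4.15],
 [-4.15, 6.7]]


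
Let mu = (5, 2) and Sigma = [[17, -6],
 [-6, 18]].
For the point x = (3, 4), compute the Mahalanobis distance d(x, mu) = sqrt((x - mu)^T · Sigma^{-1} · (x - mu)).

Step 1 — centre the observation: (x - mu) = (-2, 2).

Step 2 — invert Sigma. det(Sigma) = 17·18 - (-6)² = 270.
  Sigma^{-1} = (1/det) · [[d, -b], [-b, a]] = [[0.0667, 0.0222],
 [0.0222, 0.063]].

Step 3 — form the quadratic (x - mu)^T · Sigma^{-1} · (x - mu):
  Sigma^{-1} · (x - mu) = (-0.0889, 0.0815).
  (x - mu)^T · [Sigma^{-1} · (x - mu)] = (-2)·(-0.0889) + (2)·(0.0815) = 0.3407.

Step 4 — take square root: d = √(0.3407) ≈ 0.5837.

d(x, mu) = √(0.3407) ≈ 0.5837


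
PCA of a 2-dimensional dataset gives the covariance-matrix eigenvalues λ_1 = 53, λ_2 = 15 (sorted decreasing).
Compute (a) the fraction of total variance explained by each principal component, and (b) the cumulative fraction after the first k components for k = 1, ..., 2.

Step 1 — total variance = trace(Sigma) = Σ λ_i = 53 + 15 = 68.

Step 2 — fraction explained by component i = λ_i / Σ λ:
  PC1: 53/68 = 0.7794
  PC2: 15/68 = 0.2206

Step 3 — cumulative fraction after k components = (λ_1 + ... + λ_k) / Σ λ:
  k = 1: 53/68 = 0.7794
  k = 2: (53 + 15)/68 = 68/68 = 1

Summary (fraction, with percent):

explained: PC1 0.7794 (77.94%), PC2 0.2206 (22.06%);  cumulative: 0.7794, 1


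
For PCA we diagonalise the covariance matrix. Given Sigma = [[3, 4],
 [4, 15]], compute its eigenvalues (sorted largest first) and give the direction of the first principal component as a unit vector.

Step 1 — characteristic polynomial of 2×2 Sigma:
  det(Sigma - λI) = λ² - trace · λ + det = 0.
  trace = 3 + 15 = 18, det = 3·15 - (4)² = 29.
Step 2 — discriminant:
  Δ = trace² - 4·det = 324 - 116 = 208.
Step 3 — eigenvalues:
  λ = (trace ± √Δ)/2 = (18 ± 14.4222)/2,
  λ_1 = 16.2111,  λ_2 = 1.7889.

Step 4 — unit eigenvector for λ_1: solve (Sigma - λ_1 I)v = 0. First row:
  (3 - 16.2111)·v_x + (4)·v_y = 0, i.e. (-13.2111)·v_x + (4)·v_y = 0,
  so v ∝ (b, λ_1 - a) = (4, 13.2111) = u.
  ||u|| = √((4)² + (13.2111)²) = √(190.5332) ≈ 13.8034,
  v_1 = u/||u|| ≈ (0.2898, 0.9571) (||v_1|| = 1).

λ_1 = 16.2111,  λ_2 = 1.7889;  v_1 ≈ (0.2898, 0.9571)


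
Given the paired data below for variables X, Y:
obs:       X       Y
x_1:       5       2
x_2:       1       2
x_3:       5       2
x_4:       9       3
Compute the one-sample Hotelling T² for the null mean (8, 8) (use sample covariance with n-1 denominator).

Step 1 — sample mean vector:
  mean(X) = (5 + 1 + 5 + 9) / 4 = 20/4 = 5
  mean(Y) = (2 + 2 + 2 + 3) / 4 = 9/4 = 2.25
  x̄ = (5, 2.25),  deviation x̄ - mu_0 = (5, 2.25) - (8, 8) = (-3, -5.75).

Step 2 — sample covariance matrix, S[i,j] = (1/(n-1)) · Σ_k (x_{k,i} - mean_i) · (x_{k,j} - mean_j), divisor n-1 = 3:
  S[X,X] = ((0)·(0) + (-4)·(-4) + (0)·(0) + (4)·(4)) / 3 = 32/3 = 10.6667
  S[X,Y] = ((0)·(-0.25) + (-4)·(-0.25) + (0)·(-0.25) + (4)·(0.75)) / 3 = 4/3 = 1.3333
  S[Y,Y] = ((-0.25)·(-0.25) + (-0.25)·(-0.25) + (-0.25)·(-0.25) + (0.75)·(0.75)) / 3 = 0.75/3 = 0.25
  S = [[10.6667, 1.3333],
 [1.3333, 0.25]].

Step 3 — invert S. det(S) = 10.6667·0.25 - (1.3333)² = 0.8889.
  S^{-1} = (1/det) · [[d, -b], [-b, a]] = [[0.2812, -1.5],
 [-1.5, 12]].

Step 4 — quadratic form (x̄ - mu_0)^T · S^{-1} · (x̄ - mu_0):
  S^{-1} · (x̄ - mu_0) = (7.7812, -64.5),
  (x̄ - mu_0)^T · [...] = (-3)·(7.7812) + (-5.75)·(-64.5) = 347.5312.

Step 5 — scale by n: T² = 4 · 347.5312 = 1390.125.

T² ≈ 1390.125


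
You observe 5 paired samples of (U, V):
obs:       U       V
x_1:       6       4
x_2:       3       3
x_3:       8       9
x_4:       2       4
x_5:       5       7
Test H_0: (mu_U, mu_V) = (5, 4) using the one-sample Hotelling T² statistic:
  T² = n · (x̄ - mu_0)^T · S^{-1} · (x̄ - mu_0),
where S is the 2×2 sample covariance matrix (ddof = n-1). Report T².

Step 1 — sample mean vector:
  mean(U) = (6 + 3 + 8 + 2 + 5) / 5 = 24/5 = 4.8
  mean(V) = (4 + 3 + 9 + 4 + 7) / 5 = 27/5 = 5.4
  x̄ = (4.8, 5.4),  deviation x̄ - mu_0 = (4.8, 5.4) - (5, 4) = (-0.2, 1.4).

Step 2 — sample covariance matrix, S[i,j] = (1/(n-1)) · Σ_k (x_{k,i} - mean_i) · (x_{k,j} - mean_j), divisor n-1 = 4:
  S[U,U] = ((1.2)·(1.2) + (-1.8)·(-1.8) + (3.2)·(3.2) + (-2.8)·(-2.8) + (0.2)·(0.2)) / 4 = 22.8/4 = 5.7
  S[U,V] = ((1.2)·(-1.4) + (-1.8)·(-2.4) + (3.2)·(3.6) + (-2.8)·(-1.4) + (0.2)·(1.6)) / 4 = 18.4/4 = 4.6
  S[V,V] = ((-1.4)·(-1.4) + (-2.4)·(-2.4) + (3.6)·(3.6) + (-1.4)·(-1.4) + (1.6)·(1.6)) / 4 = 25.2/4 = 6.3
  S = [[5.7, 4.6],
 [4.6, 6.3]].

Step 3 — invert S. det(S) = 5.7·6.3 - (4.6)² = 14.75.
  S^{-1} = (1/det) · [[d, -b], [-b, a]] = [[0.4271, -0.3119],
 [-0.3119, 0.3864]].

Step 4 — quadratic form (x̄ - mu_0)^T · S^{-1} · (x̄ - mu_0):
  S^{-1} · (x̄ - mu_0) = (-0.522, 0.6034),
  (x̄ - mu_0)^T · [...] = (-0.2)·(-0.522) + (1.4)·(0.6034) = 0.9492.

Step 5 — scale by n: T² = 5 · 0.9492 = 4.7458.

T² ≈ 4.7458


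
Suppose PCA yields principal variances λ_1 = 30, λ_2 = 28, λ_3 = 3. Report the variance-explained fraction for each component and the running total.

Step 1 — total variance = trace(Sigma) = Σ λ_i = 30 + 28 + 3 = 61.

Step 2 — fraction explained by component i = λ_i / Σ λ:
  PC1: 30/61 = 0.4918
  PC2: 28/61 = 0.459
  PC3: 3/61 = 0.0492

Step 3 — cumulative fraction after k components = (λ_1 + ... + λ_k) / Σ λ:
  k = 1: 30/61 = 0.4918
  k = 2: (30 + 28)/61 = 58/61 = 0.9508
  k = 3: (30 + 28 + 3)/61 = 61/61 = 1

Summary (fraction, with percent):

explained: PC1 0.4918 (49.18%), PC2 0.459 (45.9%), PC3 0.0492 (4.92%);  cumulative: 0.4918, 0.9508, 1


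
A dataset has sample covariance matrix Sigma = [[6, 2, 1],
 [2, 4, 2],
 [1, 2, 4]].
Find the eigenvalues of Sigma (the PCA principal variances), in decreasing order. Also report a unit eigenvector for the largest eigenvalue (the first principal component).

Step 1 — characteristic polynomial p(λ) = det(λI - Sigma) = λ³ - tr·λ² + c_1·λ - det, where tr = trace, c_1 = sum of the principal 2×2 minors, det = det(Sigma):
  tr = 6 + 4 + 4 = 14,
  c_1 = (6·4 - (2)²) + (6·4 - (1)²) + (4·4 - (2)²) = 20 + 23 + 12 = 55,
  det = 6·(4·4 - (2)²) - (2)·((2)·4 - (2)·(1)) + (1)·((2)·(2) - 4·(1)) = 6·(12) - (2)·(6) + (1)·(0) = 60.
  So p(λ) = λ³ - 14λ² + 55λ - 60.
Step 2 — look for an integer root (rational root theorem: any rational root is an integer divisor of 60). Testing λ = 4:
  p(4) = 64 - 224 + 220 - 60 = 0  ✓
  Dividing out (λ - 4): p(λ) = (λ - 4)(λ² - 10λ + 15).
Step 3 — remaining eigenvalues from the quadratic λ² - 10λ + 15 = 0:
  Δ = 10² - 4·15 = 100 - 60 = 40,  λ = (10 ± √40)/2 = (10 ± 6.3246)/2 ≈ 8.1623 or 1.8377.
  Sorted: λ_1 = 8.1623,  λ_2 = 4,  λ_3 = 1.8377  (check: sum = 14 = tr ✓).

Step 4 — unit eigenvector for λ_1 ≈ 8.1623: v spans the null space of (Sigma - λ_1 I), whose rows are
  r_1 = (-2.1623, 2, 1),  r_2 = (2, -4.1623, 2),  r_3 = (1, 2, -4.1623).
  v is orthogonal to every row, so take v ∝ r_1 × r_2 = ((2)·(2) - (1)·(-4.1623), (1)·(2) - (-2.1623)·(2), (-2.1623)·(-4.1623) - (2)·(2)) ≈ (8.1623, 6.3246, 5).
  Let u = (8.1623, 6.3246, 5).
  ||u|| = √((8.1623)² + (6.3246)² + (5)²) = √(131.6228) ≈ 11.4727,  v_1 = u/||u|| ≈ (0.7115, 0.5513, 0.4358) (||v_1|| = 1).

λ_1 = 8.1623,  λ_2 = 4,  λ_3 = 1.8377;  v_1 ≈ (0.7115, 0.5513, 0.4358)
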